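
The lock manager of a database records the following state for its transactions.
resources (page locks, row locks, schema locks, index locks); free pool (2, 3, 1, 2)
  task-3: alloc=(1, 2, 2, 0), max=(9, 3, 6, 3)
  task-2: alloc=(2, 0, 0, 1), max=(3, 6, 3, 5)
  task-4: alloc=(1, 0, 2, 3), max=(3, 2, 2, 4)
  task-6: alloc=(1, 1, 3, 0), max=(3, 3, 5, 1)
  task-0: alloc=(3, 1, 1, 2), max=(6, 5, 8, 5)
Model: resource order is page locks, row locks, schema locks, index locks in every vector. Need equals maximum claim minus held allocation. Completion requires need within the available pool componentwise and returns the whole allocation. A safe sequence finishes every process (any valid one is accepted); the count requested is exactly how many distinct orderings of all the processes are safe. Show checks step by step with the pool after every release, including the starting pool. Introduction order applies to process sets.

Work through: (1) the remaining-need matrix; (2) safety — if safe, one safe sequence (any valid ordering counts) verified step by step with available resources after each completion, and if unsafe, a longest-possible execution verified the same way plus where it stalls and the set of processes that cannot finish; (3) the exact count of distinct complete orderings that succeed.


(1) Outstanding need per process (order page locks, row locks, schema locks, index locks):
  task-3: (8, 1, 4, 3)
  task-2: (1, 6, 3, 4)
  task-4: (2, 2, 0, 1)
  task-6: (2, 2, 2, 1)
  task-0: (3, 4, 7, 3)
(2) UNSAFE.
Key observation: after task-4, task-6 the pool peaks at (4, 4, 6, 5), and each blocked process is short somewhere: task-3 on page locks; task-2 on row locks; task-0 on schema locks.
A maximal execution: task-4, task-6 — then nothing else fits. Verifying each step:
  pool = (2, 3, 1, 2)
  task-4: need (2, 2, 0, 1) fits (2, 3, 1, 2); releases (1, 0, 2, 3), pool now (3, 3, 3, 5)
  task-6: need (2, 2, 2, 1) fits (3, 3, 3, 5); releases (1, 1, 3, 0), pool now (4, 4, 6, 5)
  task-3 still needs (8, 1, 4, 3) but only (4, 4, 6, 5) is free — short on page locks
  task-2 still needs (1, 6, 3, 4) but only (4, 4, 6, 5) is free — short on row locks
  task-0 still needs (3, 4, 7, 3) but only (4, 4, 6, 5) is free — short on schema locks
Processes that can never finish: task-3, task-2 and task-0.
(3) The exact count: 0 of the possible complete orderings are safe sequences.


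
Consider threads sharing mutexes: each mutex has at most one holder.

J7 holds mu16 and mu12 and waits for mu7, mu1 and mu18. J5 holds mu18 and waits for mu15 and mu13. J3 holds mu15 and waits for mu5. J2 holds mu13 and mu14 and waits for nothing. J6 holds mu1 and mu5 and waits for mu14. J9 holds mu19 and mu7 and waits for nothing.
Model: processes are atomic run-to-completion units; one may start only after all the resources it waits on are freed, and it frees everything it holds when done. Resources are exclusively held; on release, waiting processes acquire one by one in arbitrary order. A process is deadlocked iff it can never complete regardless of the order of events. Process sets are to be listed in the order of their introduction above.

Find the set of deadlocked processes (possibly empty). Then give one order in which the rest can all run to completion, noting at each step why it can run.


Nothing here is deadlocked.
Key observation: the wait relation is loop-free; peeling off processes with no waits unwinds the whole state.
The rest can finish in the order J2, J9, J6, J3, J5, J7.
Verifying each step:
  run J2 (it waits on nothing); releases mu13 and mu14
  run J9 (it waits on nothing); releases mu19 and mu7
  J6: everything it awaited (mu14) is free; runs, freeing mu1 and mu5
  J3: everything it awaited (mu5) is free; runs, freeing mu15
  J5: everything it awaited (mu15 and mu13) is free; runs, freeing mu18
  J7: everything it awaited (mu7, mu1 and mu18) is free; runs, freeing mu16 and mu12


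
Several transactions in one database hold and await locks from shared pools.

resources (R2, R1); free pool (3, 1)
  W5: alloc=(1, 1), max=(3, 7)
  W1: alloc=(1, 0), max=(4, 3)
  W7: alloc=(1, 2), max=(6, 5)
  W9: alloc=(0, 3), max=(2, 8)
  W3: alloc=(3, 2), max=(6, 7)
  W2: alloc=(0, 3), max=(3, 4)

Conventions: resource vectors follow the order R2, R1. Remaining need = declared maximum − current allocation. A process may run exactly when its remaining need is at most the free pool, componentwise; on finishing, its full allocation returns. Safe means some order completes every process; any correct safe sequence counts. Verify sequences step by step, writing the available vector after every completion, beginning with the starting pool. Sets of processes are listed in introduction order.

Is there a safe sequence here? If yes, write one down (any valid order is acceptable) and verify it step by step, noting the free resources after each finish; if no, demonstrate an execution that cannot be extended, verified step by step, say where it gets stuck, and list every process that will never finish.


UNSAFE.
Key observation: after W2, W1 the pool peaks at (4, 4), and each blocked process is short somewhere: W5 on R1; W7 on R2; W9 on R1; W3 on R1.
The run W2, W1 cannot be extended any further. Verifying each step:
  pool = (3, 1)
  W2 needs (3, 1) <= (3, 1) -> finishes; pool += (0, 3) = (3, 4)
  W1 needs (3, 3) <= (3, 4) -> finishes; pool += (1, 0) = (4, 4)
  blocked: W5 wants (2, 6), pool (4, 4) — not enough R1
  blocked: W7 wants (5, 3), pool (4, 4) — not enough R2
  blocked: W9 wants (2, 5), pool (4, 4) — not enough R1
  blocked: W3 wants (3, 5), pool (4, 4) — not enough R1
Never able to finish: W5, W7, W9 and W3.


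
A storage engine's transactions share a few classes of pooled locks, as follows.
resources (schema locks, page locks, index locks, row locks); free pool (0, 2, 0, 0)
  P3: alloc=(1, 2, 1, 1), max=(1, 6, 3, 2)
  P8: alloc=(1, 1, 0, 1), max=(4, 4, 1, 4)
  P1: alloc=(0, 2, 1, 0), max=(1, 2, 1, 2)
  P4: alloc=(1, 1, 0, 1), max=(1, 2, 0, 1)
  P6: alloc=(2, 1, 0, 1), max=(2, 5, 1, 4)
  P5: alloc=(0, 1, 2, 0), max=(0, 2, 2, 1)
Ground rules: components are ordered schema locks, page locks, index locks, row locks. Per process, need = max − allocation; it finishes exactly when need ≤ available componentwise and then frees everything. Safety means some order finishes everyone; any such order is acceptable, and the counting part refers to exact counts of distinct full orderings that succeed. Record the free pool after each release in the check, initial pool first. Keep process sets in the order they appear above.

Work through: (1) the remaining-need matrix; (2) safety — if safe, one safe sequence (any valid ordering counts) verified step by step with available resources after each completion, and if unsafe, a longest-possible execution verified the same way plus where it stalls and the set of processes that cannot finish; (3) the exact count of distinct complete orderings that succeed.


(1) Remaining need (order schema locks, page locks, index locks, row locks):
  P3: (0, 4, 2, 1)
  P8: (3, 3, 1, 3)
  P1: (1, 0, 0, 2)
  P4: (0, 1, 0, 0)
  P6: (0, 4, 1, 3)
  P5: (0, 1, 0, 1)
(2) UNSAFE — no complete ordering exists.
Key observation: once P4, P5, P3, P1 finish, the pool peaks at (2, 8, 4, 2) — and every remaining process still needs more row locks than that.
Going as far as possible: P4, P5, P3, P1; after that, nothing fits. Verifying each step:
  pool = (0, 2, 0, 0)
  run P4 (needs (0, 1, 0, 0), free (0, 2, 0, 0)); after release of (1, 1, 0, 1) the pool is (1, 3, 0, 1)
  run P5 (needs (0, 1, 0, 1), free (1, 3, 0, 1)); after release of (0, 1, 2, 0) the pool is (1, 4, 2, 1)
  run P3 (needs (0, 4, 2, 1), free (1, 4, 2, 1)); after release of (1, 2, 1, 1) the pool is (2, 6, 3, 2)
  run P1 (needs (1, 0, 0, 2), free (2, 6, 3, 2)); after release of (0, 2, 1, 0) the pool is (2, 8, 4, 2)
  blocked: P8 wants (3, 3, 1, 3), pool (2, 8, 4, 2) — not enough schema locks and row locks
  blocked: P6 wants (0, 4, 1, 3), pool (2, 8, 4, 2) — not enough row locks
Processes that can never finish: P8 and P6.
(3) Exactly 0 of the possible complete orderings are safe sequences.


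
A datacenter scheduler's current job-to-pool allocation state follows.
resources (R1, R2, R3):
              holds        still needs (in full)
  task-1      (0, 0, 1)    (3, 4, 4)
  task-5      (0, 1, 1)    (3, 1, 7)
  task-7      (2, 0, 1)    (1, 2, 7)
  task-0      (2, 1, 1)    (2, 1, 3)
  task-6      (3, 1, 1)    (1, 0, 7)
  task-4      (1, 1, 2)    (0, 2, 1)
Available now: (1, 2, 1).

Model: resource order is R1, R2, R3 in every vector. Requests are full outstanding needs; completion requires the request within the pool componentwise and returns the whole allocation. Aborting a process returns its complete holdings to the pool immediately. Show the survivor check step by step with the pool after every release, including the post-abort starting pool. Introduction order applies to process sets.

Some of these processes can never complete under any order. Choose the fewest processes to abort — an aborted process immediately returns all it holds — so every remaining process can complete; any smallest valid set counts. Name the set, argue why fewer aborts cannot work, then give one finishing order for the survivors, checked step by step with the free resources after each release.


Abort task-5 and task-7.
Key observation: task-6 had no path to completion before; after the abort of task-5 and task-7 ((2, 1, 2) returned), step 4 is where it fits.
Why nothing smaller works — every single abort fails: task-1 alone leaves task-5 blocked (short on R3); task-5 alone leaves task-7 blocked (short on R3); task-7 alone leaves task-5 blocked (short on R3); task-0 alone leaves task-5 blocked (short on R3); task-6 alone leaves task-5 blocked (short on R3); task-4 alone leaves task-5 blocked (short on R3).
The survivors complete as task-4, task-0, task-1, task-6. Verifying each step (starting from the post-abort pool):
  pool = (3, 3, 3)
  task-4 needs (0, 2, 1) <= (3, 3, 3) -> finishes; pool += (1, 1, 2) = (4, 4, 5)
  task-0 needs (2, 1, 3) <= (4, 4, 5) -> finishes; pool += (2, 1, 1) = (6, 5, 6)
  task-1 needs (3, 4, 4) <= (6, 5, 6) -> finishes; pool += (0, 0, 1) = (6, 5, 7)
  task-6 needs (1, 0, 7) <= (6, 5, 7) -> finishes; pool += (3, 1, 1) = (9, 6, 8)


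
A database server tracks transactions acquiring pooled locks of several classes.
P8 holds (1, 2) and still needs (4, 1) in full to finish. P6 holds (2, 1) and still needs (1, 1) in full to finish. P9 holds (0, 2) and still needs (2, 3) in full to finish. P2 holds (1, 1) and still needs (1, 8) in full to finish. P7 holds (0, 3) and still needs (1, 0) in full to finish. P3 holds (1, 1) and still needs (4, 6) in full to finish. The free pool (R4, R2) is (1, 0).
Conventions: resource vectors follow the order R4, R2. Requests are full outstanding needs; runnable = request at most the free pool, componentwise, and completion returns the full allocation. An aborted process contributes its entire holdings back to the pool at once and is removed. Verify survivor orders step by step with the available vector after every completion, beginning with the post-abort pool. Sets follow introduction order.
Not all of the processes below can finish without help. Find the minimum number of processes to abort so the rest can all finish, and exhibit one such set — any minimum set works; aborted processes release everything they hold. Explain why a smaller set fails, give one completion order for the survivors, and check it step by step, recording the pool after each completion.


Minimum abort set: P8.
Key observation: the returned (1, 2) from P8 is what brings P3 — unrunnable before, under any order — into play at step 4.
Why nothing smaller works: aborting no one leaves the state deadlocked as given.
One survivor order: P6, P9, P7, P3, P2. Step-by-step check (post-abort pool first):
  pool = (2, 2)
  P6 needs (1, 1) <= (2, 2) -> finishes; pool += (2, 1) = (4, 3)
  P9 needs (2, 3) <= (4, 3) -> finishes; pool += (0, 2) = (4, 5)
  P7 needs (1, 0) <= (4, 5) -> finishes; pool += (0, 3) = (4, 8)
  P3 needs (4, 6) <= (4, 8) -> finishes; pool += (1, 1) = (5, 9)
  P2 needs (1, 8) <= (5, 9) -> finishes; pool += (1, 1) = (6, 10)


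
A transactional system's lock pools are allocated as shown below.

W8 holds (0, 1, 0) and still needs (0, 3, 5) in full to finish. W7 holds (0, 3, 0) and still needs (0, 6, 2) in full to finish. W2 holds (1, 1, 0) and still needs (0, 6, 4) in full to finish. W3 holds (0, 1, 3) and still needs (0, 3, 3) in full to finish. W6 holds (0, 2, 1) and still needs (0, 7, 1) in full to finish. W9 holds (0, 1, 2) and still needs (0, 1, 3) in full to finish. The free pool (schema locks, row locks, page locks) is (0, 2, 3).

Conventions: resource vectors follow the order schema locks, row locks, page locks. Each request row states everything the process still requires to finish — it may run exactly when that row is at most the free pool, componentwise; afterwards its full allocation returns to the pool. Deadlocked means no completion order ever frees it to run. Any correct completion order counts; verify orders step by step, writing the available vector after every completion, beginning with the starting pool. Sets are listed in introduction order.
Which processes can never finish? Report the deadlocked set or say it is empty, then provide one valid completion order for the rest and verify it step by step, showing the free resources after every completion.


Deadlocked set: W7, W2 and W6.
Key observation: after W9, W3, W8 complete, (0, 5, 8) is the best the pool ever gets, yet each leftover process wants more row locks.
The rest can finish in the order W9, W3, W8. Check, step by step:
  pool = (0, 2, 3)
  W9 needs (0, 1, 3) <= (0, 2, 3) -> finishes; pool += (0, 1, 2) = (0, 3, 5)
  W3 needs (0, 3, 3) <= (0, 3, 5) -> finishes; pool += (0, 1, 3) = (0, 4, 8)
  W8 needs (0, 3, 5) <= (0, 4, 8) -> finishes; pool += (0, 1, 0) = (0, 5, 8)
The blocked processes can never fit:
  blocked: W7 wants (0, 6, 2), pool (0, 5, 8) — not enough row locks
  blocked: W2 wants (0, 6, 4), pool (0, 5, 8) — not enough row locks
  blocked: W6 wants (0, 7, 1), pool (0, 5, 8) — not enough row locks


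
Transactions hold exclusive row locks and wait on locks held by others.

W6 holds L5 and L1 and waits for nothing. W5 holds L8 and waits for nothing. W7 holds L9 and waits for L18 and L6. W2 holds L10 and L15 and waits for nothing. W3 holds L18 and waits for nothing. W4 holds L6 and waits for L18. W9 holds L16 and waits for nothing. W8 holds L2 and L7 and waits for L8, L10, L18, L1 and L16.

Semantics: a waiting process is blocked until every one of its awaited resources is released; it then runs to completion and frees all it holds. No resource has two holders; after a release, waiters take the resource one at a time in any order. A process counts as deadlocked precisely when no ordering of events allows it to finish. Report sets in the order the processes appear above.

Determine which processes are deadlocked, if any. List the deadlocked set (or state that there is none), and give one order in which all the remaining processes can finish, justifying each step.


No process is deadlocked.
Key observation: although several processes wait, no cycle exists — each chain bottoms out at a free runner.
The rest can finish in the order W3, W2, W4, W6, W5, W7, W9, W8.
Verifying each step:
  run W3 (it waits on nothing); releases L18
  run W2 (it waits on nothing); releases L10 and L15
  W4 waits on L18 — all released -> runs and releases L6
  run W6 (it waits on nothing); releases L5 and L1
  run W5 (it waits on nothing); releases L8
  W7 waits on L18 and L6 — all released -> runs and releases L9
  run W9 (it waits on nothing); releases L16
  W8 waits on L8, L10, L18, L1 and L16 — all released -> runs and releases L2 and L7


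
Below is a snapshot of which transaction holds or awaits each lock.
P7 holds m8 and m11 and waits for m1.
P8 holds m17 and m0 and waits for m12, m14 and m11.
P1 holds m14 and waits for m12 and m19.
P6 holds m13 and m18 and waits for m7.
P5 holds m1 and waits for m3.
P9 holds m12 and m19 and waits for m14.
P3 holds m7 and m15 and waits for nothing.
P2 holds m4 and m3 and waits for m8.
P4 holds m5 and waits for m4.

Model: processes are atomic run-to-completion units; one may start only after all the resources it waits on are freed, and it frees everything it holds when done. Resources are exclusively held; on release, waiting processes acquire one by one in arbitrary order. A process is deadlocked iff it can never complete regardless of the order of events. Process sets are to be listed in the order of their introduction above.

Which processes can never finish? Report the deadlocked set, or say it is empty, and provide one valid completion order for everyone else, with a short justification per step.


The deadlocked set is P7, P8, P1, P5, P9, P2 and P4.
Key observation: the cycle P7 -> P5 -> P2 -> P7 can never break — each member waits on the next; P1 and P9 are caught in further circular waits and P8 and P4 wait into the deadlock from upstream.
The rest can finish in the order P3, P6.
Step-by-step check:
  P3 waits on nothing -> runs at once and releases m7 and m15
  P6 waits on m7 — all released -> runs and releases m13 and m18


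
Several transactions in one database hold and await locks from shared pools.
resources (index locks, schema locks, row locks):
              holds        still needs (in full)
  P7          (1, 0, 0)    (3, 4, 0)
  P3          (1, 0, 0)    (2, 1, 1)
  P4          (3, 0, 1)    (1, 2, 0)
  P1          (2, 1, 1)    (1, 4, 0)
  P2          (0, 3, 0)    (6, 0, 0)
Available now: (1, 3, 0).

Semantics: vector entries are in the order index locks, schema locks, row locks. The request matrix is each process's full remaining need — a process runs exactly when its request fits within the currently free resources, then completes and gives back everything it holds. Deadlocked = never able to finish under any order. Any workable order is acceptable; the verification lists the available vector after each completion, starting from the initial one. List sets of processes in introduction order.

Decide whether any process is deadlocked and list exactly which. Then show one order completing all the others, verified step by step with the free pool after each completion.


The deadlocked set is P7, P1 and P2.
Key observation: after P4, P3 the pool peaks at (5, 3, 1), and each blocked process is short somewhere: P7 on schema locks; P1 on schema locks; P2 on index locks.
A valid finishing order for the others: P4, P3. Verifying each step:
  pool = (1, 3, 0)
  P4: need (1, 2, 0) fits (1, 3, 0); releases (3, 0, 1), pool now (4, 3, 1)
  P3: need (2, 1, 1) fits (4, 3, 1); releases (1, 0, 0), pool now (5, 3, 1)
The stuck group stays short no matter what:
  blocked: P7 wants (3, 4, 0), pool (5, 3, 1) — not enough schema locks
  blocked: P1 wants (1, 4, 0), pool (5, 3, 1) — not enough schema locks
  blocked: P2 wants (6, 0, 0), pool (5, 3, 1) — not enough index locks


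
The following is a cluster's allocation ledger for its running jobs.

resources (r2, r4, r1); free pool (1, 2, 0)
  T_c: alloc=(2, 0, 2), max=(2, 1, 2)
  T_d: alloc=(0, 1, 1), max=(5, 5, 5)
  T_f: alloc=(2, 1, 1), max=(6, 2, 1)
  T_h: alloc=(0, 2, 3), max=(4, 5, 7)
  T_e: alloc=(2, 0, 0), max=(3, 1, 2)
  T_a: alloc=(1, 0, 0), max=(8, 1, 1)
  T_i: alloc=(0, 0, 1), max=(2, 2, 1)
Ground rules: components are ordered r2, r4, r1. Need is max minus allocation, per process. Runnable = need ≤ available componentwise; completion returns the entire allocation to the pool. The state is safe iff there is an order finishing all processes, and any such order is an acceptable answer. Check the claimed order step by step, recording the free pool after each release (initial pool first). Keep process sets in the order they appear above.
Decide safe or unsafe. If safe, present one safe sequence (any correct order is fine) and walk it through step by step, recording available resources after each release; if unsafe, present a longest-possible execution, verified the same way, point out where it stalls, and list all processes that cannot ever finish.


SAFE. One safe sequence: T_c, T_e, T_f, T_i, T_h, T_d, T_a.
Key observation: T_e is the earliest step where a requested resource binds exactly: need (1, 1, 2), pool (3, 2, 2) at its turn.
Walking it through:
  pool = (1, 2, 0)
  run T_c (needs (0, 1, 0), free (1, 2, 0)); after release of (2, 0, 2) the pool is (3, 2, 2)
  run T_e (needs (1, 1, 2), free (3, 2, 2)); after release of (2, 0, 0) the pool is (5, 2, 2)
  run T_f (needs (4, 1, 0), free (5, 2, 2)); after release of (2, 1, 1) the pool is (7, 3, 3)
  run T_i (needs (2, 2, 0), free (7, 3, 3)); after release of (0, 0, 1) the pool is (7, 3, 4)
  run T_h (needs (4, 3, 4), free (7, 3, 4)); after release of (0, 2, 3) the pool is (7, 5, 7)
  run T_d (needs (5, 4, 4), free (7, 5, 7)); after release of (0, 1, 1) the pool is (7, 6, 8)
  run T_a (needs (7, 1, 1), free (7, 6, 8)); after release of (1, 0, 0) the pool is (8, 6, 8)


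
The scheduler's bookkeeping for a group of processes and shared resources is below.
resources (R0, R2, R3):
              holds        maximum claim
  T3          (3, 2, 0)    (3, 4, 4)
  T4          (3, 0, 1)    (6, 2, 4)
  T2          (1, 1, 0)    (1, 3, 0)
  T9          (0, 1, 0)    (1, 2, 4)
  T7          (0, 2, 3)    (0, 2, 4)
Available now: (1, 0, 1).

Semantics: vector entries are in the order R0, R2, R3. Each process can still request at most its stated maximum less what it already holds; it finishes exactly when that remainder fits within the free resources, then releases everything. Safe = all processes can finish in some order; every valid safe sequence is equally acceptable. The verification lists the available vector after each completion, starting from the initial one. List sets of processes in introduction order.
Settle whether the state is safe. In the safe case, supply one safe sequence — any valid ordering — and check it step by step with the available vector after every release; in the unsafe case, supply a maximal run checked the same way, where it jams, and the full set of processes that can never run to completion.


The state is SAFE; one workable sequence: T7, T3, T2, T9, T4.
Key observation: the first exact fit in this order is T7 — it needs (0, 0, 1) with (1, 0, 1) free, meeting a requested resource to the last unit.
Verifying each step:
  pool = (1, 0, 1)
  T7: need (0, 0, 1) fits (1, 0, 1); releases (0, 2, 3), pool now (1, 2, 4)
  T3: need (0, 2, 4) fits (1, 2, 4); releases (3, 2, 0), pool now (4, 4, 4)
  T2: need (0, 2, 0) fits (4, 4, 4); releases (1, 1, 0), pool now (5, 5, 4)
  T9: need (1, 1, 4) fits (5, 5, 4); releases (0, 1, 0), pool now (5, 6, 4)
  T4: need (3, 2, 3) fits (5, 6, 4); releases (3, 0, 1), pool now (8, 6, 5)


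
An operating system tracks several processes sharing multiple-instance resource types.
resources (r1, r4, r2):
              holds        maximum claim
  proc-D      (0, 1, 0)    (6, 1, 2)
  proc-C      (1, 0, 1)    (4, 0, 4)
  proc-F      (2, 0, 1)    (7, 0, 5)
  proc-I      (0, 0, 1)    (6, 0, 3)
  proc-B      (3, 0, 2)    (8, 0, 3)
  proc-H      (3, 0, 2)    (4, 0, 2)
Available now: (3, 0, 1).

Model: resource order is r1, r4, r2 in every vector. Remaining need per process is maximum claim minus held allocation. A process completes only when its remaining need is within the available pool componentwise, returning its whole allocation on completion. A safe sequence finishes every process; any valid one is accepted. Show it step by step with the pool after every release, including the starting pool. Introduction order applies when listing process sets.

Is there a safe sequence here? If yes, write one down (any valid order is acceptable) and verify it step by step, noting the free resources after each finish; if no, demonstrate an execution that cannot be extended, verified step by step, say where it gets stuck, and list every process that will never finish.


The state is SAFE; one workable sequence: proc-H, proc-I, proc-F, proc-D, proc-C, proc-B.
Key observation: the first exact fit in this order is proc-I — it needs (6, 0, 2) with (6, 0, 3) free, meeting a requested resource to the last unit.
Check, step by step:
  pool = (3, 0, 1)
  proc-H: need (1, 0, 0) fits (3, 0, 1); releases (3, 0, 2), pool now (6, 0, 3)
  proc-I: need (6, 0, 2) fits (6, 0, 3); releases (0, 0, 1), pool now (6, 0, 4)
  proc-F: need (5, 0, 4) fits (6, 0, 4); releases (2, 0, 1), pool now (8, 0, 5)
  proc-D: need (6, 0, 2) fits (8, 0, 5); releases (0, 1, 0), pool now (8, 1, 5)
  proc-C: need (3, 0, 3) fits (8, 1, 5); releases (1, 0, 1), pool now (9, 1, 6)
  proc-B: need (5, 0, 1) fits (9, 1, 6); releases (3, 0, 2), pool now (12, 1, 8)


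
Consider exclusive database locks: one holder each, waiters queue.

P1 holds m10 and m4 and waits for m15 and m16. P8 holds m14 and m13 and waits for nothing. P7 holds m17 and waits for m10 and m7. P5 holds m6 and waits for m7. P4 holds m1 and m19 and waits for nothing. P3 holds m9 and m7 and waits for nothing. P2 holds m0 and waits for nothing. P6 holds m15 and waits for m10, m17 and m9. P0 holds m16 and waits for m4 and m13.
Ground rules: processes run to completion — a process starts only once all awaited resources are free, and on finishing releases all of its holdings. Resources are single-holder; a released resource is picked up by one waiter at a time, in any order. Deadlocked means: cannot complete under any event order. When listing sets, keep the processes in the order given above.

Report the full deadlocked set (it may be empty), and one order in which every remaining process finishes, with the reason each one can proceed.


The deadlocked set is P1, P7, P6 and P0.
Key observation: P1 -> P6 -> P1 is a circular wait — nothing in it can go first; P7 and P0 are caught in further circular waits.
The rest can finish in the order P3, P2, P4, P5, P8.
Verifying each step:
  run P3 (it waits on nothing); releases m9 and m7
  run P2 (it waits on nothing); releases m0
  run P4 (it waits on nothing); releases m1 and m19
  P5 waits on m7 — all released -> runs and releases m6
  run P8 (it waits on nothing); releases m14 and m13


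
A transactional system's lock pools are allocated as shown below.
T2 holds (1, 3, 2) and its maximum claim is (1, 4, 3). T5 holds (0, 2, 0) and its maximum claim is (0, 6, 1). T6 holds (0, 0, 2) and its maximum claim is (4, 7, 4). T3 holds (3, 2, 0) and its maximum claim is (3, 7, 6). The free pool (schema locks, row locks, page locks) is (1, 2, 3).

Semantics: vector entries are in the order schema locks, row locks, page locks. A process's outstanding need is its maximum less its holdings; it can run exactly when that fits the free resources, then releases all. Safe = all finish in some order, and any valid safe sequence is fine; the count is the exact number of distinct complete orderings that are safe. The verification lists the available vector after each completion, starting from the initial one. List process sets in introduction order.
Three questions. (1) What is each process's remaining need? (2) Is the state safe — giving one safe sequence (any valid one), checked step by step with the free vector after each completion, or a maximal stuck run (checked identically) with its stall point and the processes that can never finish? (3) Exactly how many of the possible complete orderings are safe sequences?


(1) Remaining need (order schema locks, row locks, page locks):
  T2: (0, 1, 1)
  T5: (0, 4, 1)
  T6: (4, 7, 2)
  T3: (0, 5, 6)
(2) The state is UNSAFE.
Key observation: after T2, T5 the pool peaks at (2, 7, 5), and each blocked process is short somewhere: T6 on schema locks; T3 on page locks.
Going as far as possible: T2, T5; after that, nothing fits. Check, step by step:
  pool = (1, 2, 3)
  run T2 (needs (0, 1, 1), free (1, 2, 3)); after release of (1, 3, 2) the pool is (2, 5, 5)
  run T5 (needs (0, 4, 1), free (2, 5, 5)); after release of (0, 2, 0) the pool is (2, 7, 5)
  T6 cannot run: need (4, 7, 2) vs free (2, 7, 5) (insufficient schema locks)
  T3 cannot run: need (0, 5, 6) vs free (2, 7, 5) (insufficient page locks)
Never able to finish: T6 and T3.
(3) The exact count: 0 of the possible complete orderings are safe sequences.


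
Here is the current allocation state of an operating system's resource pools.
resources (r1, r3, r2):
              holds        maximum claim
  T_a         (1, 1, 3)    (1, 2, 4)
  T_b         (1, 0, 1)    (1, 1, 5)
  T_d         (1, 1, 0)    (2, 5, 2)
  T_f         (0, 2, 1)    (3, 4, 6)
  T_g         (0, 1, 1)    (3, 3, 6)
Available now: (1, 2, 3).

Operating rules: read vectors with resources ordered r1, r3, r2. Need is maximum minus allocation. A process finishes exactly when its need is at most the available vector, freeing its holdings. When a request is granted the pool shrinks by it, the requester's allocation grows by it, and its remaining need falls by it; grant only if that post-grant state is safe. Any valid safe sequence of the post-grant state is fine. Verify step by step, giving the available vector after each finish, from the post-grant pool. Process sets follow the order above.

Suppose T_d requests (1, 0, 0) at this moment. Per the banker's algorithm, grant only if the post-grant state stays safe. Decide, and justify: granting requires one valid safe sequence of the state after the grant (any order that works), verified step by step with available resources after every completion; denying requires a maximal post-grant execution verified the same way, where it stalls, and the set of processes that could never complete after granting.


DENY: after the grant no complete ordering would exist.
Key observation: after T_a, T_b the pool peaks at (2, 3, 7), and each blocked process is short somewhere: T_d on r3; T_f on r1; T_g on r1.
After a pretend grant, a maximal execution: T_a, T_b — then nothing else fits. Check, step by step:
  pool = (0, 2, 3)
  T_a: need (0, 1, 1) fits (0, 2, 3); releases (1, 1, 3), pool now (1, 3, 6)
  T_b: need (0, 1, 4) fits (1, 3, 6); releases (1, 0, 1), pool now (2, 3, 7)
  blocked: T_d wants (0, 4, 2), pool (2, 3, 7) — not enough r3
  blocked: T_f wants (3, 2, 5), pool (2, 3, 7) — not enough r1
  blocked: T_g wants (3, 2, 5), pool (2, 3, 7) — not enough r1
Post-grant, the permanently blocked set is T_d, T_f and T_g.


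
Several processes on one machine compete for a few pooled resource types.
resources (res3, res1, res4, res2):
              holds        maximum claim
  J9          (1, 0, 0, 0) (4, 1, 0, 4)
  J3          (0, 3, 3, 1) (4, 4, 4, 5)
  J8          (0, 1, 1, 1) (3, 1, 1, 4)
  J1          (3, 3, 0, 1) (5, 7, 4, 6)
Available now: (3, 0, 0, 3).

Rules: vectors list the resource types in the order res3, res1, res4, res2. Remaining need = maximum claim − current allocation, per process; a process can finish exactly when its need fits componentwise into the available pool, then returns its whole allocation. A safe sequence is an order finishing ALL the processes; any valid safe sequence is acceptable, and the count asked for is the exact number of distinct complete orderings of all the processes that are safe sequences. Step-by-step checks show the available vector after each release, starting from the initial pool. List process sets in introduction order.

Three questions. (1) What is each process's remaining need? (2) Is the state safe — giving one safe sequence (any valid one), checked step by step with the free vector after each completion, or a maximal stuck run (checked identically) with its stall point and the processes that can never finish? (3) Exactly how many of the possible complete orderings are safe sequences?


(1) Outstanding need per process (order res3, res1, res4, res2):
  J9: (3, 1, 0, 4)
  J3: (4, 1, 1, 4)
  J8: (3, 0, 0, 3)
  J1: (2, 4, 4, 5)
(2) SAFE — a valid safe sequence is J8, J9, J3, J1.
Key observation: the first exact fit in this order is J8 — it needs (3, 0, 0, 3) with (3, 0, 0, 3) free, meeting a requested resource to the last unit.
Verifying each step:
  pool = (3, 0, 0, 3)
  J8 needs (3, 0, 0, 3) <= (3, 0, 0, 3) -> finishes; pool += (0, 1, 1, 1) = (3, 1, 1, 4)
  J9 needs (3, 1, 0, 4) <= (3, 1, 1, 4) -> finishes; pool += (1, 0, 0, 0) = (4, 1, 1, 4)
  J3 needs (4, 1, 1, 4) <= (4, 1, 1, 4) -> finishes; pool += (0, 3, 3, 1) = (4, 4, 4, 5)
  J1 needs (2, 4, 4, 5) <= (4, 4, 4, 5) -> finishes; pool += (3, 3, 0, 1) = (7, 7, 4, 6)
(3) Precisely 1 of the possible complete orderings is a safe sequence.


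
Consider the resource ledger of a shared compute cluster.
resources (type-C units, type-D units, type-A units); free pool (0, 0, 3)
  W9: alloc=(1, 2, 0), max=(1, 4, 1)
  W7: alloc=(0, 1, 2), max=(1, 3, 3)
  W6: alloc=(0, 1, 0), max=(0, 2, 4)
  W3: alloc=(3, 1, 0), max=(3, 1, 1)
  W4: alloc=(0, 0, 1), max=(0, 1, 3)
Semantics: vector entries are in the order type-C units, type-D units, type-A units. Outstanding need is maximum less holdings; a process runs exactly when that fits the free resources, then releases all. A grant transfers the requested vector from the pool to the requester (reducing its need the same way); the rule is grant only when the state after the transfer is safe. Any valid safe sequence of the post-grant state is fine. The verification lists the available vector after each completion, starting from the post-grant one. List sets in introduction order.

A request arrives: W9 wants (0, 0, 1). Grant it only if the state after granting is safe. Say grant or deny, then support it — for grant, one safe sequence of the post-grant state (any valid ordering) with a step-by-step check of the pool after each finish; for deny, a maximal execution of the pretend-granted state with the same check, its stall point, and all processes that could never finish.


DENY: after the grant no complete ordering would exist.
Key observation: after W3, W4 the pool peaks at (3, 1, 3), and each blocked process is short somewhere: W9 on type-D units; W7 on type-D units; W6 on type-A units.
Pretend the grant happened; the run W3, W4 goes as far as possible. Step-by-step check:
  pool = (0, 0, 2)
  W3: need (0, 0, 1) fits (0, 0, 2); releases (3, 1, 0), pool now (3, 1, 2)
  W4: need (0, 1, 2) fits (3, 1, 2); releases (0, 0, 1), pool now (3, 1, 3)
  W9 cannot run: need (0, 2, 0) vs free (3, 1, 3) (insufficient type-D units)
  W7 cannot run: need (1, 2, 1) vs free (3, 1, 3) (insufficient type-D units)
  W6 cannot run: need (0, 1, 4) vs free (3, 1, 3) (insufficient type-A units)
Post-grant, the permanently blocked set is W9, W7 and W6.


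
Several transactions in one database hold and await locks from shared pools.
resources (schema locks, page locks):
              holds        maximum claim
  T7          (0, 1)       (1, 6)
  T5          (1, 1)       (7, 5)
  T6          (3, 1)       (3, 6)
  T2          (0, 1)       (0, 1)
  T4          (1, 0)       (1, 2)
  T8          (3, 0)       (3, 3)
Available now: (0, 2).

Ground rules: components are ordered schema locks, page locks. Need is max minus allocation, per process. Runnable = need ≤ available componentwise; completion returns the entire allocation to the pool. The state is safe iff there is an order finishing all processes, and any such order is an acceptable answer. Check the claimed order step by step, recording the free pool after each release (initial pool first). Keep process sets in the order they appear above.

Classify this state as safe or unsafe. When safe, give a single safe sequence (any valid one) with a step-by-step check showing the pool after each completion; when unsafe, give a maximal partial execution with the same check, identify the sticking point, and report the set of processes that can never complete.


UNSAFE.
Key observation: after T2, T4, T8 complete, (4, 3) is the best the pool ever gets, yet each leftover process wants more page locks.
A maximal execution: T2, T4, T8 — then nothing else fits. Verifying each step:
  pool = (0, 2)
  T2: need (0, 0) fits (0, 2); releases (0, 1), pool now (0, 3)
  T4: need (0, 2) fits (0, 3); releases (1, 0), pool now (1, 3)
  T8: need (0, 3) fits (1, 3); releases (3, 0), pool now (4, 3)
  T7 still needs (1, 5) but only (4, 3) is free — short on page locks
  T5 still needs (6, 4) but only (4, 3) is free — short on schema locks and page locks
  T6 still needs (0, 5) but only (4, 3) is free — short on page locks
Processes that can never finish: T7, T5 and T6.


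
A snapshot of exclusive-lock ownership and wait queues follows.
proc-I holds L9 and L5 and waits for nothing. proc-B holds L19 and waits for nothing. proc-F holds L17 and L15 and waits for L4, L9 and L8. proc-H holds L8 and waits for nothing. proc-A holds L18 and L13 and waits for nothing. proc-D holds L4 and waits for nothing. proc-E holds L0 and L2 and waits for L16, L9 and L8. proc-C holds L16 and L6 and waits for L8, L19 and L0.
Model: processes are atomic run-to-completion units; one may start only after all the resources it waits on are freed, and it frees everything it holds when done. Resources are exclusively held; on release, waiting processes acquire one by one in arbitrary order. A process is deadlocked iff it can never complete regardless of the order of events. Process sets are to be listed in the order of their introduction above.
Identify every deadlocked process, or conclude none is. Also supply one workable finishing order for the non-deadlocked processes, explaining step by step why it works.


Deadlocked set: proc-E and proc-C.
Key observation: along proc-E -> proc-C -> proc-E, each member waits on what the next one holds — a deadlock; no other process is dragged down with it.
One completion order for the rest: proc-H, proc-A, proc-I, proc-D, proc-B, proc-F.
Check, step by step:
  proc-H waits on nothing -> runs at once and releases L8
  proc-A waits on nothing -> runs at once and releases L18 and L13
  proc-I waits on nothing -> runs at once and releases L9 and L5
  proc-D waits on nothing -> runs at once and releases L4
  proc-B waits on nothing -> runs at once and releases L19
  proc-F waits on L4, L9 and L8 — all released -> runs and releases L17 and L15


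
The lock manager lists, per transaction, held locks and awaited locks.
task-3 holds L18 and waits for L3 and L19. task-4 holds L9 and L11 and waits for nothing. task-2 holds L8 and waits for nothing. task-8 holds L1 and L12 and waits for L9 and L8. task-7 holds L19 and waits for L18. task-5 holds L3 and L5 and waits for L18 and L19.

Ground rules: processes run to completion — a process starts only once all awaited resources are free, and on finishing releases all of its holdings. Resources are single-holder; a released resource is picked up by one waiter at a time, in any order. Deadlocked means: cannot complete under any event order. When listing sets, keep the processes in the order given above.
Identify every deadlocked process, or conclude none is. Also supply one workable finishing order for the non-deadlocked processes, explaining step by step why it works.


The deadlocked set is task-3, task-7 and task-5.
Key observation: task-3 -> task-7 -> task-3 is a circular wait — nothing in it can go first; task-5 is caught in further circular waits.
The rest can finish in the order task-2, task-4, task-8.
Check, step by step:
  task-2: no waits; runs immediately, freeing L8
  task-4: no waits; runs immediately, freeing L9 and L11
  run task-8 (all its waits — L9 and L8 — are resolved); releases L1 and L12


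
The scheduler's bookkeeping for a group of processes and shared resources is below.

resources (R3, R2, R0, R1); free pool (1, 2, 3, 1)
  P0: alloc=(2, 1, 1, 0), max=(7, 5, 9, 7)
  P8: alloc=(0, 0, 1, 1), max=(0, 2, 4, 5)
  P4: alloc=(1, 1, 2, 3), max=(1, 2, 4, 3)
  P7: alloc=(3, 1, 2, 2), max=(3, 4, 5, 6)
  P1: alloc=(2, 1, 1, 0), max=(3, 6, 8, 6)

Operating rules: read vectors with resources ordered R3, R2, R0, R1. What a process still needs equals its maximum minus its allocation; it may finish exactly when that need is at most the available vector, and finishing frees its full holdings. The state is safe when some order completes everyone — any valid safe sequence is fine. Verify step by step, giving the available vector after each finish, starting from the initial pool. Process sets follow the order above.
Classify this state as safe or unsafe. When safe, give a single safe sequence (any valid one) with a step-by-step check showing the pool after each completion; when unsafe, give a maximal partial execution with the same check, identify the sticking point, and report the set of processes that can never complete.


SAFE. One safe sequence: P4, P8, P7, P0, P1.
Key observation: reading the order forward, P8 is the first process whose need (0, 2, 3, 4) meets the free pool (2, 3, 5, 4) exactly on a resource it requests.
Verifying each step:
  pool = (1, 2, 3, 1)
  P4 needs (0, 1, 2, 0) <= (1, 2, 3, 1) -> finishes; pool += (1, 1, 2, 3) = (2, 3, 5, 4)
  P8 needs (0, 2, 3, 4) <= (2, 3, 5, 4) -> finishes; pool += (0, 0, 1, 1) = (2, 3, 6, 5)
  P7 needs (0, 3, 3, 4) <= (2, 3, 6, 5) -> finishes; pool += (3, 1, 2, 2) = (5, 4, 8, 7)
  P0 needs (5, 4, 8, 7) <= (5, 4, 8, 7) -> finishes; pool += (2, 1, 1, 0) = (7, 5, 9, 7)
  P1 needs (1, 5, 7, 6) <= (7, 5, 9, 7) -> finishes; pool += (2, 1, 1, 0) = (9, 6, 10, 7)
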